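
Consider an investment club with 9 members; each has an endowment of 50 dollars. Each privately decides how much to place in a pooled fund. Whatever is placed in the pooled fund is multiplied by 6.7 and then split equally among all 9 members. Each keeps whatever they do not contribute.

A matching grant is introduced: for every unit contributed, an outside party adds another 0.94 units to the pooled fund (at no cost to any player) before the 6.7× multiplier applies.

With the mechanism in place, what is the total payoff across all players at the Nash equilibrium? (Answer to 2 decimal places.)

The effective private return per unit is now 6.7 × 1.94 / 9 = 1.4442 > 1, so every player's dominant strategy flips to full contribution.
So the Nash equilibrium is full contribution by all 9; the group earns 6.7 × 1.94 × 450 = 5849.10.

5849.10 dollars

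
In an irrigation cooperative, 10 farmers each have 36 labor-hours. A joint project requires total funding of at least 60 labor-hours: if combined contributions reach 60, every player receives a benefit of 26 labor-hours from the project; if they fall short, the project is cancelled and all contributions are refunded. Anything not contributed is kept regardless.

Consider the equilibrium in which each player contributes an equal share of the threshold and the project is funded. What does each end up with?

56 labor-hours

Equal share of the threshold: 60/10 = 6.
At this profile no one gains by cutting their contribution: any cut drops the total below 60, the project is cancelled, contributions are refunded, and the deviator ends with 36, which is less than 36 − 6 + 26 = 56. Contributing more than 6 just wastes the excess. So contributing exactly 6 is a best response.
Each player's payoff: 36 − 6 + 26 = 56.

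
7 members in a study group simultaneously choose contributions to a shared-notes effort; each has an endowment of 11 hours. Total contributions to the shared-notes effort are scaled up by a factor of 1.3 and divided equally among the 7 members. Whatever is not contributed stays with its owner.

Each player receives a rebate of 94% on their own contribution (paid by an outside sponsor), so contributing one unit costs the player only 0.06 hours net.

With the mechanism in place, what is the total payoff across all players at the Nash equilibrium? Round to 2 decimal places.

172.48 hours

Under the mechanism each unit contributed yields (1.3/7) / 0.06 = 3.0952 back to its contributor per unit of net cost, which exceeds 1, making full contribution the dominant choice for everyone.
At the Nash equilibrium everyone contributes 11. Group total payoff = 7 × (11 × 0.94 + 1.3 × 11) = 172.48.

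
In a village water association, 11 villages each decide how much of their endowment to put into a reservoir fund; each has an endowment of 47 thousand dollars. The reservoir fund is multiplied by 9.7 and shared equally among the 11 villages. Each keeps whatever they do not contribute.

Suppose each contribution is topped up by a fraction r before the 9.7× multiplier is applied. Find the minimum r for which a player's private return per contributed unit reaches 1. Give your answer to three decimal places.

0.134

With matching at rate r, one contributed unit becomes (1 + r) in the reservoir fund and returns 9.7 × (1 + r) / 11 to the contributor.
Setting this equal to 1: 1 + r = 11/9.7 = 1.1340.
So the minimum matching rate is r = 1.1340 − 1 = 0.134.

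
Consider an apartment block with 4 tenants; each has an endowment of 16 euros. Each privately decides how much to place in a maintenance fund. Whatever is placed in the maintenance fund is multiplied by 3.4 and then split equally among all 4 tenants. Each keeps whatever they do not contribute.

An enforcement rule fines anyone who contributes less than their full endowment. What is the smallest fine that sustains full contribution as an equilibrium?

2.40 euros

Given the others contribute fully, the best deviation is to contribute 0 (any partial contribution still incurs the fine and gives up units whose private return 0.8500 is below 1).
Deviating from 16 to 0 saves 16 euros but forfeits the deviator's share of the drop in the maintenance fund: 3.4/4 × 16 = 13.60.
So the deviation gain is 16 − 13.60 = 2.40, and the fine must be at least 2.40 euros to wipe it out.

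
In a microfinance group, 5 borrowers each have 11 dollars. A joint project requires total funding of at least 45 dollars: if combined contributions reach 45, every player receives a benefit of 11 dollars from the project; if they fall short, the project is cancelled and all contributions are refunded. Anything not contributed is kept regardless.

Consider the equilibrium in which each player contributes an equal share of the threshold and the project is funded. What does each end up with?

13 dollars

Equal share of the threshold: 45/5 = 9.
At this profile no one gains by cutting their contribution: any cut drops the total below 45, the project is cancelled, contributions are refunded, and the deviator ends with 11, which is less than 11 − 9 + 11 = 13. Contributing more than 9 just wastes the excess. So contributing exactly 9 is a best response.
Each player's payoff: 11 − 9 + 11 = 13.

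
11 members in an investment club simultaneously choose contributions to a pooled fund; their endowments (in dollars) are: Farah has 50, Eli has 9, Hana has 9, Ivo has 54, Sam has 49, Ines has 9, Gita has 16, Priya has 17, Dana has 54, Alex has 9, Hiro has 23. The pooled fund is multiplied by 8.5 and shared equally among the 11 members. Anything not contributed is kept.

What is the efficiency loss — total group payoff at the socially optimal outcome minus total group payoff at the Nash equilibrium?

2242.50 dollars

The private return per contributed unit is 8.5/11 = 0.7727 < 1 for every player regardless of endowment, so the Nash equilibrium is zero contribution and the group total is Σ E_j = 50 + 9 + 9 + 54 + 49 + 9 + 16 + 17 + 54 + 9 + 23 = 299.
Each contributed unit returns 8.500 to the group, so the social optimum is full contribution by everyone: group total = 8.500 × 299 = 2541.50.
Efficiency loss = (8.500 − 1) × 299 = 2242.50.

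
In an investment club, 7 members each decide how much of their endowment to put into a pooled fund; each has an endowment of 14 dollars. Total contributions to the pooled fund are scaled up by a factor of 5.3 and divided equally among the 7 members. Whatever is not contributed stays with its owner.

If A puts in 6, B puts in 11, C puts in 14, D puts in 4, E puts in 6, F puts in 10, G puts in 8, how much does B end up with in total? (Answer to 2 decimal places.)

47.67 dollars

Total contributed: 6 + 11 + 14 + 4 + 6 + 10 + 8 = 59.
Each receives 5.3 × 59 / 7 = 44.67 from the pooled fund.
B keeps 14 − 11 = 3, so B's payoff is 3 + 44.67 = 47.67.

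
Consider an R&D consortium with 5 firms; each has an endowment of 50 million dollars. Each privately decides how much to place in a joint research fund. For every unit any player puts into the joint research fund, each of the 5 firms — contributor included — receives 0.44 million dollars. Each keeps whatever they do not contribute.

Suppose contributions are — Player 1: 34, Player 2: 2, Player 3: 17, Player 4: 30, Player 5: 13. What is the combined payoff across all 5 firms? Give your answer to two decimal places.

365.20 million dollars

Total contributed: 34 + 2 + 17 + 30 + 13 = 96; total kept: 5 × 50 − 96 = 154.
The joint research fund pays out 0.44 × 5 × 96 = 211.20 in aggregate.
Group total = 154 + 211.20 = 365.20.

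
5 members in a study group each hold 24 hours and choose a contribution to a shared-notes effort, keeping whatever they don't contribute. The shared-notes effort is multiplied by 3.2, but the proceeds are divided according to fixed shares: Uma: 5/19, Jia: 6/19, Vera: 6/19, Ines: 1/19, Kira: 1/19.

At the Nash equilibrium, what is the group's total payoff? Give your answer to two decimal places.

225.60 hours

Player j's private return per contributed unit is 3.2 × (j's share). Contributing is weakly dominant for j when that share is at least 1/3.2 = 0.3125, and contributing 0 is dominant otherwise.
The shares above 0.3125 belong to Jia and Vera, contributing 24 each; the remaining 3 contribute 0. Total contributed: 48.
The shared-notes effort pays out 3.2 × 48 = 153.60 in total (split across the unequal shares, but the aggregate is all that matters for the group sum).
The 3 free-riders keep 24 each, adding 72. Group total = 72 + 153.60 = 225.60.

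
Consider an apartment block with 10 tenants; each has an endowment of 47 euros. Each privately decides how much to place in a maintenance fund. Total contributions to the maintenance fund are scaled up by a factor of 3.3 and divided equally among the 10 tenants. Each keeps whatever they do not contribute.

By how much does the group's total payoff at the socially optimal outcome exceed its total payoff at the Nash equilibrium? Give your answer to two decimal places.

1081.00 euros

Each contributed unit returns 3.3/10 = 0.3300 to its contributor — below 1 — so contributing 0 is dominant for every player. At the Nash equilibrium everyone keeps their 47, and the group total is 10 × 47 = 470.
Each contributed unit returns 3.300 to the group as a whole (0.3300 to each of 10 players), which exceeds 1, so the social optimum is full contribution: group total = 3.300 × 470 = 1551.00.
Efficiency loss = 1551.00 − 470 = 1081.00.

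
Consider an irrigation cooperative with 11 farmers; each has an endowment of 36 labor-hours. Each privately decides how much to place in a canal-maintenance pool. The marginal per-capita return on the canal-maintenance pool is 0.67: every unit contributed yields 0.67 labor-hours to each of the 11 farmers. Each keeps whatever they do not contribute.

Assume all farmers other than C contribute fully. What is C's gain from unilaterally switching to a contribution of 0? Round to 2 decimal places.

11.88 labor-hours

Switching from a contribution of 36 to 0 lets C keep an extra 36 labor-hours, but lowers the canal-maintenance pool by 36, which costs C their own share of that drop: 0.67 × 36 = 24.12.
Net gain = 36 − 24.12 = 11.88. The private return per contributed unit (0.67) is below 1, so free-riding is indeed the best response regardless of what the others do.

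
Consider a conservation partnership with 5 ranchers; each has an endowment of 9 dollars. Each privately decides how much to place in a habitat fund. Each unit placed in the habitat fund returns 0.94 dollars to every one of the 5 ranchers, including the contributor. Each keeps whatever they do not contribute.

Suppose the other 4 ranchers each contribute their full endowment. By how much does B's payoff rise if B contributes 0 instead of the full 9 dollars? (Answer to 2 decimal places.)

0.54 dollars

Switching from a contribution of 9 to 0 lets B keep an extra 9 dollars, but lowers the habitat fund by 9, which costs B their own share of that drop: 0.94 × 9 = 8.46.
Net gain = 9 − 8.46 = 0.54. The private return per contributed unit (0.94) is below 1, so free-riding is indeed the best response regardless of what the others do.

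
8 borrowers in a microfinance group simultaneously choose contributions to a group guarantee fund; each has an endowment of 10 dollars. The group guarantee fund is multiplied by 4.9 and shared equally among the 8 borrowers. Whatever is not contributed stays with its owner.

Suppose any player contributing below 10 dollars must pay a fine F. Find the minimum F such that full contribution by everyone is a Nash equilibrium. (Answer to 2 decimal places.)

3.88 dollars

Given the others contribute fully, the best deviation is to contribute 0 (any partial contribution still incurs the fine and gives up units whose private return 0.6125 is below 1).
Deviating from 10 to 0 saves 10 dollars but forfeits the deviator's share of the drop in the group guarantee fund: 4.9/8 × 10 = 6.12.
So the deviation gain is 10 − 6.12 = 3.88, and the fine must be at least 3.88 dollars to wipe it out.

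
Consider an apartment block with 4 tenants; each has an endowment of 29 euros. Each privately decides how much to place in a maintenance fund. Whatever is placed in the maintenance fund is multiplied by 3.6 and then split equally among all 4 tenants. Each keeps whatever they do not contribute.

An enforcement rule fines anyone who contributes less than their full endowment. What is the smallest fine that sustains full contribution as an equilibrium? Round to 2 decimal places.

Given the others contribute fully, the best deviation is to contribute 0 (any partial contribution still incurs the fine and gives up units whose private return 0.9000 is below 1).
Deviating from 29 to 0 saves 29 euros but forfeits the deviator's share of the drop in the maintenance fund: 3.6/4 × 29 = 26.10.
So the deviation gain is 29 − 26.10 = 2.90, and the fine must be at least 2.90 euros to wipe it out.

2.90 euros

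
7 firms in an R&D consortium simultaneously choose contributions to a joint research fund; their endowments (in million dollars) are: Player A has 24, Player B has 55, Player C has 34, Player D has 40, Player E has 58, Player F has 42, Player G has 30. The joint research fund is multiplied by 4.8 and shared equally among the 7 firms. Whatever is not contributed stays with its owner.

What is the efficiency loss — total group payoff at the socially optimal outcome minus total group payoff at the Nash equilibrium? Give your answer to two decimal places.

The private return per contributed unit is 4.8/7 = 0.6857 < 1 for every player regardless of endowment, so the Nash equilibrium is zero contribution and the group total is Σ E_j = 24 + 55 + 34 + 40 + 58 + 42 + 30 = 283.
Each contributed unit returns 4.800 to the group, so the social optimum is full contribution by everyone: group total = 4.800 × 283 = 1358.40.
Efficiency loss = (4.800 − 1) × 283 = 1075.40.

1075.40 million dollars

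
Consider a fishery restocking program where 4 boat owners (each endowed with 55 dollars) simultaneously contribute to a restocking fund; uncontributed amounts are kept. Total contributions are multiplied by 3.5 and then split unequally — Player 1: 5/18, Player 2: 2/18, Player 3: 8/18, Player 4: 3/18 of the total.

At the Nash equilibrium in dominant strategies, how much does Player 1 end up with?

For player j, contributing a unit is worthwhile iff 3.5 × (j's share) ≥ 1, i.e. iff j's share is at least 0.2857.
Player 3 alone (share 8/18) is above the threshold, contributing 55; the remaining 3 contribute 0. Total contributed: 55.
Player 1 keeps 55 and receives 3.5 × 55 × 5/18 = 53.47 from the restocking fund, for a payoff of 108.47.

108.47 dollars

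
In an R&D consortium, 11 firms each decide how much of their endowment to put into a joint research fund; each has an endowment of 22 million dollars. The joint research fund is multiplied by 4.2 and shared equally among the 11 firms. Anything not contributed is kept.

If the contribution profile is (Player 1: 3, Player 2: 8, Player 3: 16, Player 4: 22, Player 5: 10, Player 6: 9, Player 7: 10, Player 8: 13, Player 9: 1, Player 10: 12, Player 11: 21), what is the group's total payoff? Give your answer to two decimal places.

Total contributed: 3 + 8 + 16 + 22 + 10 + 9 + 10 + 13 + 1 + 12 + 21 = 125; total kept: 11 × 22 − 125 = 117.
The joint research fund pays out 4.2 × 125 = 525.00 in aggregate.
Group total = 117 + 525.00 = 642.00.

642.00 million dollars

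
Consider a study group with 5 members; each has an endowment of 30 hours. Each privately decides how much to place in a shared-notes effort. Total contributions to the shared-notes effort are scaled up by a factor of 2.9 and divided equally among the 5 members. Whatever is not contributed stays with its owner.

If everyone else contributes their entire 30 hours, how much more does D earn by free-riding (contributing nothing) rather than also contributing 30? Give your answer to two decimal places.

Switching from a contribution of 30 to 0 lets D keep an extra 30 hours, but lowers the shared-notes effort by 30, which costs D their own share of that drop: 2.9/5 × 30 = 17.40.
Net gain = 30 − 17.40 = 12.60. The private return per contributed unit (0.5800) is below 1, so free-riding is indeed the best response regardless of what the others do.

12.60 hours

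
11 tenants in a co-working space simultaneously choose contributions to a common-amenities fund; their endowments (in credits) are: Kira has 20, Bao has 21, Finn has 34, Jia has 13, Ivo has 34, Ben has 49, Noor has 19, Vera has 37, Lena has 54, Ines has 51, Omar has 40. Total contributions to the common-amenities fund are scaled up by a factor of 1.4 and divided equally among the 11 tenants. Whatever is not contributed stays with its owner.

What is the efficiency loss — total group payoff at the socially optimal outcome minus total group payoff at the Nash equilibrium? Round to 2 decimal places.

148.80 credits

The private return per contributed unit is 1.4/11 = 0.1273 < 1 for every player regardless of endowment, so the Nash equilibrium is zero contribution and the group total is Σ E_j = 20 + 21 + 34 + 13 + 34 + 49 + 19 + 37 + 54 + 51 + 40 = 372.
Each contributed unit returns 1.400 to the group, so the social optimum is full contribution by everyone: group total = 1.400 × 372 = 520.80.
Efficiency loss = (1.400 − 1) × 372 = 148.80.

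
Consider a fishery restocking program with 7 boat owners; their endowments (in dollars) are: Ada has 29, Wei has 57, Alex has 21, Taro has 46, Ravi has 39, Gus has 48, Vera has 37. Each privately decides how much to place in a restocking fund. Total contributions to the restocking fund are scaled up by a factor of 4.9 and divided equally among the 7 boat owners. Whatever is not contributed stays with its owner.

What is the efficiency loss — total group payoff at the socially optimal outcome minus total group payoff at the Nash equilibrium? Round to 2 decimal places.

The private return per contributed unit is 4.9/7 = 0.7000 < 1 for every player regardless of endowment, so the Nash equilibrium is zero contribution and the group total is Σ E_j = 29 + 57 + 21 + 46 + 39 + 48 + 37 = 277.
Each contributed unit returns 4.900 to the group, so the social optimum is full contribution by everyone: group total = 4.900 × 277 = 1357.30.
Efficiency loss = (4.900 − 1) × 277 = 1080.30.

1080.30 dollars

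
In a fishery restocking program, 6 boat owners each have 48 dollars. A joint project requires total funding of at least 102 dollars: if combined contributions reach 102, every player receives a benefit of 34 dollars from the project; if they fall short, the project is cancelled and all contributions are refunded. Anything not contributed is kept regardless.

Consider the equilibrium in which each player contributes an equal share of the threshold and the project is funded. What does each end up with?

65 dollars

Equal share of the threshold: 102/6 = 17.
At this profile no one gains by cutting their contribution: any cut drops the total below 102, the project is cancelled, contributions are refunded, and the deviator ends with 48, which is less than 48 − 17 + 34 = 65. Contributing more than 17 just wastes the excess. So contributing exactly 17 is a best response.
Each player's payoff: 48 − 17 + 34 = 65.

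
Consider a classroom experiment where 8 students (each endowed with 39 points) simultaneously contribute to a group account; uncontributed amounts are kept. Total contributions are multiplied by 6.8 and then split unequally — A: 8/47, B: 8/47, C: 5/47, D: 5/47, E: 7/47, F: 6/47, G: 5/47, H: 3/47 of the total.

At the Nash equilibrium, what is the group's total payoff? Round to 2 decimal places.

990.60 points

A player with share s gets back 6.8·s per unit contributed, so full contribution is dominant for anyone with s > 1/6.8 = 0.1471 and zero contribution is dominant for anyone below.
A, B and E are above the threshold, contributing 39 each; the remaining 5 contribute 0. Total contributed: 117.
The group account pays out 6.8 × 117 = 795.60 in total (split across the unequal shares, but the aggregate is all that matters for the group sum).
The 5 free-riders keep 39 each, adding 195. Group total = 195 + 795.60 = 990.60.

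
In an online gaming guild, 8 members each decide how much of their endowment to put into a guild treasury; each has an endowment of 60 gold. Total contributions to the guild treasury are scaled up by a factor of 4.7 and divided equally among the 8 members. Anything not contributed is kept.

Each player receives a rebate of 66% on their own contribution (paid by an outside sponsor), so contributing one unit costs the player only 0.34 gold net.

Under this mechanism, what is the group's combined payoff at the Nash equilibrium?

2572.80 gold

The effective private return per unit is now (4.7/8) / 0.34 = 1.7279 > 1, so every player's dominant strategy flips to full contribution.
So the Nash equilibrium is full contribution by all 8; the group earns 8 × (60 × 0.66 + 4.7 × 60) = 2572.80.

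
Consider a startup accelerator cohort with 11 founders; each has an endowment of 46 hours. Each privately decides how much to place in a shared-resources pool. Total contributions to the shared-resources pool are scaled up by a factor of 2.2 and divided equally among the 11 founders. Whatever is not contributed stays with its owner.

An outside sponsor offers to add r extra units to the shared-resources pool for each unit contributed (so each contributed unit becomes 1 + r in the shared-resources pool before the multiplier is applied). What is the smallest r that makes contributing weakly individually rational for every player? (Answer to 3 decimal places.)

4.000

With matching at rate r, one contributed unit becomes (1 + r) in the shared-resources pool and returns 2.2 × (1 + r) / 11 to the contributor.
Setting this equal to 1: 1 + r = 11/2.2 = 5.0000.
So the minimum matching rate is r = 5.0000 − 1 = 4.000.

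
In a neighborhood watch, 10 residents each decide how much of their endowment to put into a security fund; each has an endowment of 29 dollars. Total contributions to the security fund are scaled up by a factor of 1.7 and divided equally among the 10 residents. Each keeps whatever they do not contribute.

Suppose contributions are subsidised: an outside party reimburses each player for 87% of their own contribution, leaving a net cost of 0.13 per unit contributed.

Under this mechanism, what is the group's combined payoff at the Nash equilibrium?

745.30 dollars

With the mechanism, a contributed unit returns (1.7/10) / 0.13 = 1.3077 per unit of net cost to the contributor — now above 1 — so contributing fully is weakly dominant for every player.
At the Nash equilibrium everyone contributes 29. Group total payoff = 10 × (29 × 0.87 + 1.7 × 29) = 745.30.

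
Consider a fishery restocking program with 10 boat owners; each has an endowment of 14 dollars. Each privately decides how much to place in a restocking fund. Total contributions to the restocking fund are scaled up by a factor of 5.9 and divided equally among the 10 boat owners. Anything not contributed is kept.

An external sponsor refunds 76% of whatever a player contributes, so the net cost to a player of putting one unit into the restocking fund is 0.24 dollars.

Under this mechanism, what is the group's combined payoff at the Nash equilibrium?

932.40 dollars

Under the mechanism each unit contributed yields (5.9/10) / 0.24 = 2.4583 back to its contributor per unit of net cost, which exceeds 1, making full contribution the dominant choice for everyone.
So the Nash equilibrium is full contribution by all 10; the group earns 10 × (14 × 0.76 + 5.9 × 14) = 932.40.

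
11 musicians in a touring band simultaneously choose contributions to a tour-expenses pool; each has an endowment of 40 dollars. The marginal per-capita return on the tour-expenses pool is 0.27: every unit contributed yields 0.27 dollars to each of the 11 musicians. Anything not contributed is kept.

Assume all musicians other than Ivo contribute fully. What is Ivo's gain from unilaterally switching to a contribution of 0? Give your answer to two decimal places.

Switching from a contribution of 40 to 0 lets Ivo keep an extra 40 dollars, but lowers the tour-expenses pool by 40, which costs Ivo their own share of that drop: 0.27 × 40 = 10.80.
Net gain = 40 − 10.80 = 29.20. The private return per contributed unit (0.27) is below 1, so free-riding is indeed the best response regardless of what the others do.

29.20 dollars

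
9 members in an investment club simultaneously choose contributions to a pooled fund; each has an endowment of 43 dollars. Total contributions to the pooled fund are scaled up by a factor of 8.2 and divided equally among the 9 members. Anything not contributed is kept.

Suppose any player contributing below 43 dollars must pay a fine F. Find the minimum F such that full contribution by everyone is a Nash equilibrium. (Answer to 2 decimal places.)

3.82 dollars

Given the others contribute fully, the best deviation is to contribute 0 (any partial contribution still incurs the fine and gives up units whose private return 0.9111 is below 1).
Deviating from 43 to 0 saves 43 dollars but forfeits the deviator's share of the drop in the pooled fund: 8.2/9 × 43 = 39.18.
So the deviation gain is 43 − 39.18 = 3.82, and the fine must be at least 3.82 dollars to wipe it out.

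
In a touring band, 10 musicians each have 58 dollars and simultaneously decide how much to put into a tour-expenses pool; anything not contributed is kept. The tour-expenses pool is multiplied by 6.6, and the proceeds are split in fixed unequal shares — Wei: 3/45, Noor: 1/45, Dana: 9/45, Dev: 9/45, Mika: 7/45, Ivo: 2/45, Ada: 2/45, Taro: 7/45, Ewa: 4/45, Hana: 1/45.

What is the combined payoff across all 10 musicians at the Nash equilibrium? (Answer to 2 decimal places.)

For player j, contributing a unit is worthwhile iff 6.6 × (j's share) ≥ 1, i.e. iff j's share is at least 0.1515.
Dana, Dev, Mika and Taro are above the threshold, contributing 58 each; the remaining 6 contribute 0. Total contributed: 232.
The tour-expenses pool pays out 6.6 × 232 = 1531.20 in total (split across the unequal shares, but the aggregate is all that matters for the group sum).
The 6 free-riders keep 58 each, adding 348. Group total = 348 + 1531.20 = 1879.20.

1879.20 dollars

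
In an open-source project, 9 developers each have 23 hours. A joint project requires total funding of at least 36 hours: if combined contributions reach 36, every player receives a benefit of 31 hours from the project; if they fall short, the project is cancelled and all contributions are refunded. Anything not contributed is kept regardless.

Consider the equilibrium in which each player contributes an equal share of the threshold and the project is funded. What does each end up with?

50 hours

Equal share of the threshold: 36/9 = 4.
At this profile no one gains by cutting their contribution: any cut drops the total below 36, the project is cancelled, contributions are refunded, and the deviator ends with 23, which is less than 23 − 4 + 31 = 50. Contributing more than 4 just wastes the excess. So contributing exactly 4 is a best response.
Each player's payoff: 23 − 4 + 31 = 50.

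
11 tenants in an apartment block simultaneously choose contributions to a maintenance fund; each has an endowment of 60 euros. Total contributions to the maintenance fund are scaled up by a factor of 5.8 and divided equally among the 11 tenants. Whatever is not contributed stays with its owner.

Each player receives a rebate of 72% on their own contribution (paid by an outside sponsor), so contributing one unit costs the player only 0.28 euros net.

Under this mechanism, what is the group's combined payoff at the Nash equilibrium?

4303.20 euros

Under the mechanism each unit contributed yields (5.8/11) / 0.28 = 1.8831 back to its contributor per unit of net cost, which exceeds 1, making full contribution the dominant choice for everyone.
So the Nash equilibrium is full contribution by all 11; the group earns 11 × (60 × 0.72 + 5.8 × 60) = 4303.20.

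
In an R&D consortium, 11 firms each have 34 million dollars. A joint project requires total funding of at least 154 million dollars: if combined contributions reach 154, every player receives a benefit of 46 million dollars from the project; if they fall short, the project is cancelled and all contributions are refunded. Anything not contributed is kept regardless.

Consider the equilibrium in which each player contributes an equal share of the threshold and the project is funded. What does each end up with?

Equal share of the threshold: 154/11 = 14.
At this profile no one gains by cutting their contribution: any cut drops the total below 154, the project is cancelled, contributions are refunded, and the deviator ends with 34, which is less than 34 − 14 + 46 = 66. Contributing more than 14 just wastes the excess. So contributing exactly 14 is a best response.
Each player's payoff: 34 − 14 + 46 = 66.

66 million dollars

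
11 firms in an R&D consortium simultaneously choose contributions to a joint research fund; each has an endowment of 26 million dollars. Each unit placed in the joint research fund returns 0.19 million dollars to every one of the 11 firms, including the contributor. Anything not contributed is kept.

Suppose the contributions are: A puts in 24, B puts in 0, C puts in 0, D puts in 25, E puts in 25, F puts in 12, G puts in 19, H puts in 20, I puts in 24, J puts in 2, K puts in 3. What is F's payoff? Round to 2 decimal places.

Total contributed: 24 + 0 + 0 + 25 + 25 + 12 + 19 + 20 + 24 + 2 + 3 = 154.
Each receives 0.19 × 154 = 29.26 from the joint research fund.
F keeps 26 − 12 = 14, so F's payoff is 14 + 29.26 = 43.26.

43.26 million dollars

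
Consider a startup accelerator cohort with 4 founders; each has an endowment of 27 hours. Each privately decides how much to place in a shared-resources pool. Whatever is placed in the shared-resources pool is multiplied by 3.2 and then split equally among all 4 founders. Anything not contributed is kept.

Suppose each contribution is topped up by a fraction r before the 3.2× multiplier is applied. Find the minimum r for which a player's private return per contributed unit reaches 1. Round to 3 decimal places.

With matching at rate r, one contributed unit becomes (1 + r) in the shared-resources pool and returns 3.2 × (1 + r) / 4 to the contributor.
Setting this equal to 1: 1 + r = 4/3.2 = 1.2500.
So the minimum matching rate is r = 1.2500 − 1 = 0.250.

0.250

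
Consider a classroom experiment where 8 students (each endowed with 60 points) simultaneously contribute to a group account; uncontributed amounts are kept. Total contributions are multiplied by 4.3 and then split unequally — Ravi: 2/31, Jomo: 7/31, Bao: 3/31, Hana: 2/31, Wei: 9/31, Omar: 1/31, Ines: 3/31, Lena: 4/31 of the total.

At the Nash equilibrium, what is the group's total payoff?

678.00 points

For player j, contributing a unit is worthwhile iff 4.3 × (j's share) ≥ 1, i.e. iff j's share is at least 0.2326.
The only share above 0.2326 is Wei's 9/31, contributing 60; the remaining 7 contribute 0. Total contributed: 60.
The group account pays out 4.3 × 60 = 258.00 in total (split across the unequal shares, but the aggregate is all that matters for the group sum).
The 7 free-riders keep 60 each, adding 420. Group total = 420 + 258.00 = 678.00.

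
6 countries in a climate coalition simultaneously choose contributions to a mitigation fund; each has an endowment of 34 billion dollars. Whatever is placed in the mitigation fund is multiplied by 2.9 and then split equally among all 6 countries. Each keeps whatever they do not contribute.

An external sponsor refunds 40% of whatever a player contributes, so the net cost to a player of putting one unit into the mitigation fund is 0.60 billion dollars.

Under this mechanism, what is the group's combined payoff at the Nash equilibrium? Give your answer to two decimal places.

With the mechanism, a contributed unit returns (2.9/6) / 0.60 = 0.8056 per unit of net cost — still below 1 — so contributing 0 remains dominant for every player.
Everyone keeps their endowment and the group total is 6 × 34 = 204.

204.00 billion dollars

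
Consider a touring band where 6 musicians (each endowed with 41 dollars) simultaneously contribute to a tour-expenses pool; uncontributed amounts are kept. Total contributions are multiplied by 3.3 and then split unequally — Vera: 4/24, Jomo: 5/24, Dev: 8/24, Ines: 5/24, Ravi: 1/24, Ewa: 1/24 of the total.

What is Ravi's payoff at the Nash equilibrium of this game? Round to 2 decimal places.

A player with share s gets back 3.3·s per unit contributed, so full contribution is dominant for anyone with s > 1/3.3 = 0.3030 and zero contribution is dominant for anyone below.
Dev alone (share 8/24) is above the threshold, contributing 41; the remaining 5 contribute 0. Total contributed: 41.
Ravi keeps 41 and receives 3.3 × 41 × 1/24 = 5.64 from the tour-expenses pool, for a payoff of 46.64.

46.64 dollars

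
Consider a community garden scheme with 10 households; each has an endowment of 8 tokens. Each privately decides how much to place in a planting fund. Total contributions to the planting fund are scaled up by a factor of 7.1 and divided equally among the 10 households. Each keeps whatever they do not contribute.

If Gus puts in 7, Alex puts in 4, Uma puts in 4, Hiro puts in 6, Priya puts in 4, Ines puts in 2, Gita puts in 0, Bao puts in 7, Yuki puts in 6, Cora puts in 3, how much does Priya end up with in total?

34.53 tokens

Total contributed: 7 + 4 + 4 + 6 + 4 + 2 + 0 + 7 + 6 + 3 = 43.
Each receives 7.1 × 43 / 10 = 30.53 from the planting fund.
Priya keeps 8 − 4 = 4, so Priya's payoff is 4 + 30.53 = 34.53.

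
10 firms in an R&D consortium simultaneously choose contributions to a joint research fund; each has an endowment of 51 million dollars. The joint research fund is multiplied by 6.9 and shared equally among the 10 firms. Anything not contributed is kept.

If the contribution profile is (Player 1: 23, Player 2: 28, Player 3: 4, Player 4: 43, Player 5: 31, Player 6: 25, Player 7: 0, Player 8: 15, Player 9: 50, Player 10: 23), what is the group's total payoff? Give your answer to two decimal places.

1937.80 million dollars

Total contributed: 23 + 28 + 4 + 43 + 31 + 25 + 0 + 15 + 50 + 23 = 242; total kept: 10 × 51 − 242 = 268.
The joint research fund pays out 6.9 × 242 = 1669.80 in aggregate.
Group total = 268 + 1669.80 = 1937.80.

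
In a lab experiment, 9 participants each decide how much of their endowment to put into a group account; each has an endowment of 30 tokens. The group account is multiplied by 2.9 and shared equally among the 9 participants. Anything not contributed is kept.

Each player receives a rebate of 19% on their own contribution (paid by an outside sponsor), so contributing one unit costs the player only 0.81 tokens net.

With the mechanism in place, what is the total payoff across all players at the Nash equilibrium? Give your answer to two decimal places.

270.00 tokens

Even with the mechanism, each unit contributed returns only (2.9/9) / 0.81 = 0.3978 per unit of net cost, so contributing nothing is still dominant.
At the Nash equilibrium no one contributes; group total payoff = 9 × 30 = 270.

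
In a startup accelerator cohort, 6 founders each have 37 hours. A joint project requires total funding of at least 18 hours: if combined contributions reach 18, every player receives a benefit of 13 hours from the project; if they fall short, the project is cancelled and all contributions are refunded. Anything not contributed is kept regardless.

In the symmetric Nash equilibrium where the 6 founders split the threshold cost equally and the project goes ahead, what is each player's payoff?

Equal share of the threshold: 18/6 = 3.
At this profile no one gains by cutting their contribution: any cut drops the total below 18, the project is cancelled, contributions are refunded, and the deviator ends with 37, which is less than 37 − 3 + 13 = 47. Contributing more than 3 just wastes the excess. So contributing exactly 3 is a best response.
Each player's payoff: 37 − 3 + 13 = 47.

47 hours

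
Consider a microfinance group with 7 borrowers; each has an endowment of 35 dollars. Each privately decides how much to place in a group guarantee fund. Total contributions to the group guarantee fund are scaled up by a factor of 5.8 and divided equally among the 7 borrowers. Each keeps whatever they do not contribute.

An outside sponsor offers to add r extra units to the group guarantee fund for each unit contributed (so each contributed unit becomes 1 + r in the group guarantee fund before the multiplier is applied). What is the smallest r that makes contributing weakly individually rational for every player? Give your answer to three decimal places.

With matching at rate r, one contributed unit becomes (1 + r) in the group guarantee fund and returns 5.8 × (1 + r) / 7 to the contributor.
Setting this equal to 1: 1 + r = 7/5.8 = 1.2069.
So the minimum matching rate is r = 1.2069 − 1 = 0.207.

0.207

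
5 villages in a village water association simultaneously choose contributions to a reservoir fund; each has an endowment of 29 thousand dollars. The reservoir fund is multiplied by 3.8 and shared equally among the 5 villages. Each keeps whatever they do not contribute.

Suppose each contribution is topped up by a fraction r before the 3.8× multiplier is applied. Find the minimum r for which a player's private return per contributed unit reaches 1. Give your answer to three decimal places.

0.316

With matching at rate r, one contributed unit becomes (1 + r) in the reservoir fund and returns 3.8 × (1 + r) / 5 to the contributor.
Setting this equal to 1: 1 + r = 5/3.8 = 1.3158.
So the minimum matching rate is r = 1.3158 − 1 = 0.316.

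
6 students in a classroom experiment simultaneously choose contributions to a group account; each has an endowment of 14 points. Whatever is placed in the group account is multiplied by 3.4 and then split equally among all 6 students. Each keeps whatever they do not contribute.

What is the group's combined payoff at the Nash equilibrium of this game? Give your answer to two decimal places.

Each contributed unit returns 3.4/6 = 0.5667 to its contributor — below 1 — so contributing 0 is dominant for every player. At the Nash equilibrium everyone keeps their 14, and the group total is 6 × 14 = 84.

84.00 points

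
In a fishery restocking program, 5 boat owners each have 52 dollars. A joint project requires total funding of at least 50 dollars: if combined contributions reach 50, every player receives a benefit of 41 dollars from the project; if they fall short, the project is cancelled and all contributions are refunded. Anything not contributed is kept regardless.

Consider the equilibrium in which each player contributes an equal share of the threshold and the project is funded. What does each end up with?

83 dollars

Equal share of the threshold: 50/5 = 10.
At this profile no one gains by cutting their contribution: any cut drops the total below 50, the project is cancelled, contributions are refunded, and the deviator ends with 52, which is less than 52 − 10 + 41 = 83. Contributing more than 10 just wastes the excess. So contributing exactly 10 is a best response.
Each player's payoff: 52 − 10 + 41 = 83.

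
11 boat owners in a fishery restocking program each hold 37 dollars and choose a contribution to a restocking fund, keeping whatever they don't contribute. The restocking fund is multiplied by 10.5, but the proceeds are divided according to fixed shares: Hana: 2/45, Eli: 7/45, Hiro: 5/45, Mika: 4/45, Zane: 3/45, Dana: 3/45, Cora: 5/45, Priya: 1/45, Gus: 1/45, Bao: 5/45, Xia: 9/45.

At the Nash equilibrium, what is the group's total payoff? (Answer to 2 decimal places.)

2164.50 dollars

Player j's private return per contributed unit is 10.5 × (j's share). Contributing is weakly dominant for j when that share is at least 1/10.5 = 0.0952, and contributing 0 is dominant otherwise.
Eli, Hiro, Cora, Bao and Xia clear that bar, contributing 37 each; the remaining 6 contribute 0. Total contributed: 185.
The restocking fund pays out 10.5 × 185 = 1942.50 in total (split across the unequal shares, but the aggregate is all that matters for the group sum).
The 6 free-riders keep 37 each, adding 222. Group total = 222 + 1942.50 = 2164.50.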